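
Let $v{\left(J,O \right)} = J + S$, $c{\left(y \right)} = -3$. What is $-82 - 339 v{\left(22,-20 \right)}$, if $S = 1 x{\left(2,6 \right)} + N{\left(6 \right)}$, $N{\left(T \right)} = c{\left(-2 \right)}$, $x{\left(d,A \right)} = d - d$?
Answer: $-6523$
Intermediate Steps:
$x{\left(d,A \right)} = 0$
$N{\left(T \right)} = -3$
$S = -3$ ($S = 1 \cdot 0 - 3 = 0 - 3 = -3$)
$v{\left(J,O \right)} = -3 + J$ ($v{\left(J,O \right)} = J - 3 = -3 + J$)
$-82 - 339 v{\left(22,-20 \right)} = -82 - 339 \left(-3 + 22\right) = -82 - 6441 = -6523$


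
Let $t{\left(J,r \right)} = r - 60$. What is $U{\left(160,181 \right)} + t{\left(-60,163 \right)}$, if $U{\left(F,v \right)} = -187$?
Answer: $-84$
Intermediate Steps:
$t{\left(J,r \right)} = -60 + r$
$U{\left(160,181 \right)} + t{\left(-60,163 \right)} = -187 + \left(-60 + 163\right) = -187 + 103 = -84$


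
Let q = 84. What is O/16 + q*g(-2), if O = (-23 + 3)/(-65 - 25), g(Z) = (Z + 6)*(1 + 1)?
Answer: 48385/72 ≈ 672.01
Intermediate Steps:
g(Z) = 12 + 2*Z (g(Z) = (6 + Z)*2 = 12 + 2*Z)
O = 2/9 (O = -20/(-90) = -20*(-1/90) = 2/9 ≈ 0.22222)
O/16 + q*g(-2) = (2/9)/16 + 84*(12 + 2*(-2)) = (2/9)*(1/16) + 84*(12 - 4) = 1/72 + 84*8 = 1/72 + 672 = 48385/72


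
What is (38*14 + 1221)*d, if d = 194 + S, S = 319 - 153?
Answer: 631080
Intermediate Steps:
S = 166
d = 360 (d = 194 + 166 = 360)
(38*14 + 1221)*d = (38*14 + 1221)*360 = (532 + 1221)*360 = 1753*360 = 631080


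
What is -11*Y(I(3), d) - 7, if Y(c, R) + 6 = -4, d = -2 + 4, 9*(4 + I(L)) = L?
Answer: 103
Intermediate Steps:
I(L) = -4 + L/9
d = 2
Y(c, R) = -10 (Y(c, R) = -6 - 4 = -10)
-11*Y(I(3), d) - 7 = -11*(-10) - 7 = 110 - 7 = 103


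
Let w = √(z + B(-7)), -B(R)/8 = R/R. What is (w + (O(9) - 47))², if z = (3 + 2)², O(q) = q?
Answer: (-38 + √17)² ≈ 1147.6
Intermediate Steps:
B(R) = -8 (B(R) = -8*R/R = -8*1 = -8)
z = 25 (z = 5² = 25)
w = √17 (w = √(25 - 8) = √17 ≈ 4.1231)
(w + (O(9) - 47))² = (√17 + (9 - 47))² = (√17 - 38)² = (-38 + √17)²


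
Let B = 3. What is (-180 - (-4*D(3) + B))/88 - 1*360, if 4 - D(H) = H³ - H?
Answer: -31943/88 ≈ -362.99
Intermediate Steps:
D(H) = 4 + H - H³ (D(H) = 4 - (H³ - H) = 4 + (H - H³) = 4 + H - H³)
(-180 - (-4*D(3) + B))/88 - 1*360 = (-180 - (-4*(4 + 3 - 1*3³) + 3))/88 - 1*360 = (-180 - (-4*(4 + 3 - 1*27) + 3))*(1/88) - 360 = (-180 - (-4*(4 + 3 - 27) + 3))*(1/88) - 360 = (-180 - (-4*(-20) + 3))*(1/88) - 360 = (-180 - (80 + 3))*(1/88) - 360 = (-180 - 1*83)*(1/88) - 360 = (-180 - 83)*(1/88) - 360 = -263*1/88 - 360 = -263/88 - 360 = -31943/88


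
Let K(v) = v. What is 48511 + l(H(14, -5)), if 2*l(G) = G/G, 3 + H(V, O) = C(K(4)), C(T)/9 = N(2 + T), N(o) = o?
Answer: 97023/2 ≈ 48512.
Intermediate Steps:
C(T) = 18 + 9*T (C(T) = 9*(2 + T) = 18 + 9*T)
H(V, O) = 51 (H(V, O) = -3 + (18 + 9*4) = -3 + (18 + 36) = -3 + 54 = 51)
l(G) = ½ (l(G) = (G/G)/2 = (½)*1 = ½)
48511 + l(H(14, -5)) = 48511 + ½ = 97023/2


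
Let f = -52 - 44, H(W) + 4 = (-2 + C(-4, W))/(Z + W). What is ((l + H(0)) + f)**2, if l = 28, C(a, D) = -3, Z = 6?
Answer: 190969/36 ≈ 5304.7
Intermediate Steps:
H(W) = -4 - 5/(6 + W) (H(W) = -4 + (-2 - 3)/(6 + W) = -4 - 5/(6 + W))
f = -96
((l + H(0)) + f)**2 = ((28 + (-29 - 4*0)/(6 + 0)) - 96)**2 = ((28 + (-29 + 0)/6) - 96)**2 = ((28 + (1/6)*(-29)) - 96)**2 = ((28 - 29/6) - 96)**2 = (139/6 - 96)**2 = (-437/6)**2 = 190969/36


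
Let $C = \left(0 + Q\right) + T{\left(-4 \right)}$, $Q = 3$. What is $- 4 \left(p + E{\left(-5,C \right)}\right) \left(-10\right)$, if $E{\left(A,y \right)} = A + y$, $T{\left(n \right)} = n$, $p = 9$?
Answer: $120$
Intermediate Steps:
$C = -1$ ($C = \left(0 + 3\right) - 4 = 3 - 4 = -1$)
$- 4 \left(p + E{\left(-5,C \right)}\right) \left(-10\right) = - 4 \left(9 - 6\right) \left(-10\right) = - 4 \cdot 3 \left(-10\right) = \left(-4\right) \left(-30\right) = 120$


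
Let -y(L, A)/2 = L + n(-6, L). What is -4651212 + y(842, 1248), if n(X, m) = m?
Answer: -4654580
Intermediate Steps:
y(L, A) = -4*L (y(L, A) = -2*(L + L) = -4*L)
-4651212 + y(842, 1248) = -4651212 - 4*842 = -4651212 - 3368 = -4654580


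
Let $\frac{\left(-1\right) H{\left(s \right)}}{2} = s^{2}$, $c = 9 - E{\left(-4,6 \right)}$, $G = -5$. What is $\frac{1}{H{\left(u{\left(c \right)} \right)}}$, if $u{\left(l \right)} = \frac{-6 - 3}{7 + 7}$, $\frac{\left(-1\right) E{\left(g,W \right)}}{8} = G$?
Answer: $- \frac{98}{81} \approx -1.2099$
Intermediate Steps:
$E{\left(g,W \right)} = 40$ ($E{\left(g,W \right)} = \left(-8\right) \left(-5\right) = 40$)
$c = -31$ ($c = 9 - 40 = -31$)
$u{\left(l \right)} = - \frac{9}{14}$
$H{\left(s \right)} = - 2 s^{2}$
$\frac{1}{H{\left(u{\left(c \right)} \right)}} = \frac{1}{\left(-2\right) \left(- \frac{9}{14}\right)^{2}} = \frac{1}{\left(-2\right) \frac{81}{196}} = \frac{1}{- \frac{81}{98}} = - \frac{98}{81}$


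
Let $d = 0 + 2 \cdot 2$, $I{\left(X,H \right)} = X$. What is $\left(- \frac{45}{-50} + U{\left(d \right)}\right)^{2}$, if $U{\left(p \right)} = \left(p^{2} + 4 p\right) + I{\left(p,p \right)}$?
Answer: $\frac{136161}{100} \approx 1361.6$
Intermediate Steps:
$d = 4$ ($d = 0 + 4 = 4$)
$U{\left(p \right)} = p^{2} + 5 p$ ($U{\left(p \right)} = \left(p^{2} + 4 p\right) + p = p^{2} + 5 p$)
$\left(- \frac{45}{-50} + U{\left(d \right)}\right)^{2} = \left(- \frac{45}{-50} + 4 \left(5 + 4\right)\right)^{2} = \left(\left(-45\right) \left(- \frac{1}{50}\right) + 4 \cdot 9\right)^{2} = \left(\frac{9}{10} + 36\right)^{2} = \left(\frac{369}{10}\right)^{2} = \frac{136161}{100}$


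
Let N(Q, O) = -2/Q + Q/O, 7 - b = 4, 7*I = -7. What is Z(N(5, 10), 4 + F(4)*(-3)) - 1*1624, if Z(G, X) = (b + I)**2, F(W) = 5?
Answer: -1620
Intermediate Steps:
I = -1 (I = (1/7)*(-7) = -1)
b = 3 (b = 7 - 1*4 = 7 - 4 = 3)
Z(G, X) = 4 (Z(G, X) = (3 - 1)**2 = 2**2 = 4)
Z(N(5, 10), 4 + F(4)*(-3)) - 1*1624 = 4 - 1*1624 = 4 - 1624 = -1620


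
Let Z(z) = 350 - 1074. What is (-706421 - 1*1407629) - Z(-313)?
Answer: -2113326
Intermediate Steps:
Z(z) = -724
(-706421 - 1*1407629) - Z(-313) = (-706421 - 1*1407629) - 1*(-724) = (-706421 - 1407629) + 724 = -2114050 + 724 = -2113326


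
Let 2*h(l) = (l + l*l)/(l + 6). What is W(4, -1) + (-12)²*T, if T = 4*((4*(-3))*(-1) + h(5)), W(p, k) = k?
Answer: 84661/11 ≈ 7696.5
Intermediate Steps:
h(l) = (l + l²)/(2*(6 + l)) (h(l) = ((l + l*l)/(l + 6))/2 = ((l + l²)/(6 + l))/2 = (l + l²)/(2*(6 + l)))
T = 588/11 (T = 4*((4*(-3))*(-1) + (½)*5*(1 + 5)/(6 + 5)) = 4*(-12*(-1) + (½)*5*6/11) = 4*(12 + (½)*5*(1/11)*6) = 4*(12 + 15/11) = 4*(147/11) = 588/11 ≈ 53.455)
W(4, -1) + (-12)²*T = -1 + (-12)²*(588/11) = -1 + 144*(588/11) = -1 + 84672/11 = 84661/11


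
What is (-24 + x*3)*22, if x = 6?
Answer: -132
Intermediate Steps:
(-24 + x*3)*22 = (-24 + 6*3)*22 = (-24 + 18)*22 = -6*22 = -132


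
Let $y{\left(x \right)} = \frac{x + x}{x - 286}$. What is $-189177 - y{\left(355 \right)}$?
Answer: $- \frac{13053923}{69} \approx -1.8919 \cdot 10^{5}$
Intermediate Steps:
$y{\left(x \right)} = \frac{2 x}{-286 + x}$
$-189177 - y{\left(355 \right)} = -189177 - 2 \cdot 355 \frac{1}{-286 + 355} = -189177 - 2 \cdot 355 \cdot \frac{1}{69} = -189177 - \frac{710}{69} = - \frac{13053923}{69}$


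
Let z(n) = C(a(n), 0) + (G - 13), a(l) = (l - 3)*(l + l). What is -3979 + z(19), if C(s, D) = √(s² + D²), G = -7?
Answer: -3391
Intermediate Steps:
a(l) = 2*l*(-3 + l) (a(l) = (-3 + l)*(2*l) = 2*l*(-3 + l))
C(s, D) = √(D² + s²)
z(n) = -20 + 2*√(n²*(-3 + n)²) (z(n) = √(0² + (2*n*(-3 + n))²) + (-7 - 13) = √(0 + 4*n²*(-3 + n)²) - 20 = √(4*n²*(-3 + n)²) - 20 = 2*√(n²*(-3 + n)²) - 20 = -20 + 2*√(n²*(-3 + n)²))
-3979 + z(19) = -3979 + (-20 + 2*√(19²*(-3 + 19)²)) = -3979 + (-20 + 2*√(361*16²)) = -3979 + (-20 + 2*√(361*256)) = -3979 + (-20 + 2*√92416) = -3979 + (-20 + 2*304) = -3979 + (-20 + 608) = -3979 + 588 = -3391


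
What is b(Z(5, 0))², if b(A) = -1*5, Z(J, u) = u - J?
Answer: 25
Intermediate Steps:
b(A) = -5
b(Z(5, 0))² = (-5)² = 25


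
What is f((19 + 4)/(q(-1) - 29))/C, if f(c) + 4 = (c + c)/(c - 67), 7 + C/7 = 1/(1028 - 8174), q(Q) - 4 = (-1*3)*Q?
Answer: 14153844/174730339 ≈ 0.081004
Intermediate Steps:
q(Q) = 4 - 3*Q (q(Q) = 4 + (-1*3)*Q = 4 - 3*Q)
C = -350161/7146 (C = -49 + 7/(1028 - 8174) = -49 + 7/(-7146) = -49 + 7*(-1/7146) = -49 - 7/7146 = -350161/7146 ≈ -49.001)
f(c) = -4 + 2*c/(-67 + c) (f(c) = -4 + (c + c)/(c - 67) = -4 + (2*c)/(-67 + c) = -4 + 2*c/(-67 + c))
f((19 + 4)/(q(-1) - 29))/C = (2*(134 - (19 + 4)/((4 - 3*(-1)) - 29))/(-67 + (19 + 4)/((4 - 3*(-1)) - 29)))/(-350161/7146) = (2*(134 - 23/((4 + 3) - 29))/(-67 + 23/((4 + 3) - 29)))*(-7146/350161) = (2*(134 - 23/(7 - 29))/(-67 + 23/(7 - 29)))*(-7146/350161) = (2*(134 - 23/(-22))/(-67 + 23/(-22)))*(-7146/350161) = (2*(134 - 23*(-1)/22)/(-67 + 23*(-1/22)))*(-7146/350161) = (2*(134 - 1*(-23/22))/(-67 - 23/22))*(-7146/350161) = (2*(134 + 23/22)/(-1497/22))*(-7146/350161) = (2*(-22/1497)*(2971/22))*(-7146/350161) = -5942/1497*(-7146/350161) = 14153844/174730339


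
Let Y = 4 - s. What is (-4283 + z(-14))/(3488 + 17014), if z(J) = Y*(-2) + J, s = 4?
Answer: -4297/20502 ≈ -0.20959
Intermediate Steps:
Y = 0 (Y = 4 - 1*4 = 4 - 4 = 0)
z(J) = J (z(J) = 0*(-2) + J = 0 + J = J)
(-4283 + z(-14))/(3488 + 17014) = (-4283 - 14)/(3488 + 17014) = -4297/20502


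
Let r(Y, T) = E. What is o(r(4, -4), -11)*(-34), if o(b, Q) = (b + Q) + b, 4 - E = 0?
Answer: 102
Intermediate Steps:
E = 4 (E = 4 - 1*0 = 4 + 0 = 4)
r(Y, T) = 4
o(b, Q) = Q + 2*b (o(b, Q) = (Q + b) + b = Q + 2*b)
o(r(4, -4), -11)*(-34) = (-11 + 2*4)*(-34) = (-11 + 8)*(-34) = -3*(-34) = 102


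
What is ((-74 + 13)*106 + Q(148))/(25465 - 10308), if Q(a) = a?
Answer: -6318/15157 ≈ -0.41684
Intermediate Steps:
((-74 + 13)*106 + Q(148))/(25465 - 10308) = ((-74 + 13)*106 + 148)/(25465 - 10308) = (-61*106 + 148)/15157 = (-6466 + 148)*(1/15157) = -6318*1/15157 = -6318/15157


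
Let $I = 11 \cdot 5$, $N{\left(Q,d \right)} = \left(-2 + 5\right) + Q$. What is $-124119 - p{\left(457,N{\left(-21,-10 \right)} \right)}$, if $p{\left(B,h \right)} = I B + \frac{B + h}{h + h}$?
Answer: $- \frac{5372705}{36} \approx -1.4924 \cdot 10^{5}$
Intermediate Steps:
$N{\left(Q,d \right)} = 3 + Q$
$I = 55$
$p{\left(B,h \right)} = 55 B + \frac{B + h}{2 h}$ ($p{\left(B,h \right)} = 55 B + \frac{B + h}{h + h} = 55 B + \frac{B + h}{2 h}$)
$-124119 - p{\left(457,N{\left(-21,-10 \right)} \right)} = -124119 - \frac{457 + \left(3 - 21\right) \left(1 + 110 \cdot 457\right)}{2 \left(3 - 21\right)} = -124119 - \frac{457 - 18 \left(1 + 50270\right)}{2 \left(-18\right)} = -124119 - \frac{1}{2} \left(- \frac{1}{18}\right) \left(457 - 904878\right) = -124119 - \frac{1}{2} \left(- \frac{1}{18}\right) \left(-904421\right) = -124119 - \frac{904421}{36} = - \frac{5372705}{36}$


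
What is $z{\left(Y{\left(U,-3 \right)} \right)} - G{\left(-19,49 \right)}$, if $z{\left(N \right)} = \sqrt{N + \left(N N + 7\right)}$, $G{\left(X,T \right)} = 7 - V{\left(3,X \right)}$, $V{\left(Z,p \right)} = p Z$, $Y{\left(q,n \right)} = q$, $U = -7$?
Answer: $-57$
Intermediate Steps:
$V{\left(Z,p \right)} = Z p$
$G{\left(X,T \right)} = 7 - 3 X$
$z{\left(N \right)} = \sqrt{7 + N + N^{2}}$ ($z{\left(N \right)} = \sqrt{N + \left(N^{2} + 7\right)} = \sqrt{N + \left(7 + N^{2}\right)} = \sqrt{7 + N + N^{2}}$)
$z{\left(Y{\left(U,-3 \right)} \right)} - G{\left(-19,49 \right)} = \sqrt{7 - 7 + \left(-7\right)^{2}} - \left(7 - -57\right) = \sqrt{7 - 7 + 49} - \left(7 + 57\right) = \sqrt{49} - 64 = 7 - 64 = -57$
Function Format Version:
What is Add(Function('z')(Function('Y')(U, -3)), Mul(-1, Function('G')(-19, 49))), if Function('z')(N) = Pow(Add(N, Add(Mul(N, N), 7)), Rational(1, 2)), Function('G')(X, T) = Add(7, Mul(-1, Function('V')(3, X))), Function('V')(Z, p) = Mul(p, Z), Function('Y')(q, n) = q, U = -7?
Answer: -57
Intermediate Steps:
Function('V')(Z, p) = Mul(Z, p)
Function('G')(X, T) = Add(7, Mul(-3, X)) (Function('G')(X, T) = Add(7, Mul(-1, Mul(3, X))) = Add(7, Mul(-3, X)))
Function('z')(N) = Pow(Add(7, N, Pow(N, 2)), Rational(1, 2)) (Function('z')(N) = Pow(Add(N, Add(Pow(N, 2), 7)), Rational(1, 2)) = Pow(Add(N, Add(7, Pow(N, 2))), Rational(1, 2)) = Pow(Add(7, N, Pow(N, 2)), Rational(1, 2)))
Add(Function('z')(Function('Y')(U, -3)), Mul(-1, Function('G')(-19, 49))) = Add(Pow(Add(7, -7, Pow(-7, 2)), Rational(1, 2)), Mul(-1, Add(7, Mul(-3, -19)))) = Add(Pow(Add(7, -7, 49), Rational(1, 2)), Mul(-1, Add(7, 57))) = Add(Pow(49, Rational(1, 2)), Mul(-1, 64)) = Add(7, -64) = -57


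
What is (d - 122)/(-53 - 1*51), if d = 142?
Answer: -5/26 ≈ -0.19231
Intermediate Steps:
(d - 122)/(-53 - 1*51) = (142 - 122)/(-53 - 1*51) = 20/(-53 - 51) = 20/(-104) = 20*(-1/104) = -5/26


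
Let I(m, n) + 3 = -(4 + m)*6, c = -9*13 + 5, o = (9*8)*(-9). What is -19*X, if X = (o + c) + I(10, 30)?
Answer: 16093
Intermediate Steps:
o = -648 (o = 72*(-9) = -648)
c = -112 (c = -117 + 5 = -112)
I(m, n) = -27 - 6*m (I(m, n) = -3 - (4 + m)*6 = -3 - (24 + 6*m) = -3 + (-24 - 6*m) = -27 - 6*m)
X = -847 (X = (-648 - 112) + (-27 - 6*10) = -760 + (-27 - 60) = -760 - 87 = -847)
-19*X = -19*(-847) = 16093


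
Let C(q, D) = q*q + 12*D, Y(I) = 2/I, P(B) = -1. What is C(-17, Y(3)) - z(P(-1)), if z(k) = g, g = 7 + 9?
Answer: 281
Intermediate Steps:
C(q, D) = q**2 + 12*D
g = 16
z(k) = 16
C(-17, Y(3)) - z(P(-1)) = ((-17)**2 + 12*(2/3)) - 1*16 = (289 + 12*(2*(1/3))) - 16 = (289 + 12*(2/3)) - 16 = (289 + 8) - 16 = 297 - 16 = 281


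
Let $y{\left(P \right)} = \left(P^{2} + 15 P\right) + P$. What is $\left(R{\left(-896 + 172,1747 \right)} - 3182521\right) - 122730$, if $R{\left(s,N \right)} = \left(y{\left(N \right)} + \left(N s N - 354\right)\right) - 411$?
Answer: $-2209880571$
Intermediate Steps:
$y{\left(P \right)} = P^{2} + 16 P$
$R{\left(s,N \right)} = -765 + N \left(16 + N\right) + s N^{2}$ ($R{\left(s,N \right)} = \left(N \left(16 + N\right) + \left(N s N - 354\right)\right) - 411 = \left(N \left(16 + N\right) + \left(s N^{2} - 354\right)\right) - 411 = \left(N \left(16 + N\right) + \left(-354 + s N^{2}\right)\right) - 411 = \left(-354 + N \left(16 + N\right) + s N^{2}\right) - 411 = -765 + N \left(16 + N\right) + s N^{2}$)
$\left(R{\left(-896 + 172,1747 \right)} - 3182521\right) - 122730 = \left(\left(-765 + 1747 \left(16 + 1747\right) + \left(-896 + 172\right) 1747^{2}\right) - 3182521\right) - 122730 = \left(\left(-765 + 1747 \cdot 1763 - 2209654516\right) - 3182521\right) - 122730 = \left(\left(-765 + 3079961 - 2209654516\right) - 3182521\right) - 122730 = \left(-2206575320 - 3182521\right) - 122730 = -2209757841 - 122730 = -2209880571$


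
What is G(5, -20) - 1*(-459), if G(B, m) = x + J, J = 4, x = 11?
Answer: 474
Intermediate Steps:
G(B, m) = 15 (G(B, m) = 11 + 4 = 15)
G(5, -20) - 1*(-459) = 15 - 1*(-459) = 15 + 459 = 474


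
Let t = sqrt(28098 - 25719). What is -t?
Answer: -sqrt(2379) ≈ -48.775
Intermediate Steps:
t = sqrt(2379) ≈ 48.775
-t = -sqrt(2379)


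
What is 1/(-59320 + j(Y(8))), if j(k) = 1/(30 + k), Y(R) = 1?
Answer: -31/1838919 ≈ -1.6858e-5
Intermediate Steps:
1/(-59320 + j(Y(8))) = 1/(-59320 + 1/(30 + 1)) = 1/(-59320 + 1/31) = 1/(-1838919/31) = -31/1838919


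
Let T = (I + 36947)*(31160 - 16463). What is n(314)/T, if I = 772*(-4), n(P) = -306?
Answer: -34/55291747 ≈ -6.1492e-7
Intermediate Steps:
I = -3088
T = 497625723 (T = (-3088 + 36947)*(31160 - 16463) = 33859*14697 = 497625723)
n(314)/T = -306/497625723 = -306*1/497625723 = -34/55291747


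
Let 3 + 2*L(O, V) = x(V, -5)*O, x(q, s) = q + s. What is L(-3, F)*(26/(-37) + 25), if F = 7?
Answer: -8091/74 ≈ -109.34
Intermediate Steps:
L(O, V) = -3/2 + O*(-5 + V)/2 (L(O, V) = -3/2 + ((V - 5)*O)/2 = -3/2 + ((-5 + V)*O)/2 = -3/2 + (O*(-5 + V))/2 = -3/2 + O*(-5 + V)/2)
L(-3, F)*(26/(-37) + 25) = (-3/2 + (1/2)*(-3)*(-5 + 7))*(26/(-37) + 25) = (-3/2 + (1/2)*(-3)*2)*(26*(-1/37) + 25) = (-3/2 - 3)*(-26/37 + 25) = -9/2*899/37 = -8091/74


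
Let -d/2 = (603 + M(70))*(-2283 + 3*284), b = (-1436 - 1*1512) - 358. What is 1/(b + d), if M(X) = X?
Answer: 1/1922820 ≈ 5.2007e-7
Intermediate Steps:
b = -3306 (b = (-1436 - 1512) - 358 = -2948 - 358 = -3306)
d = 1926126 (d = -2*(603 + 70)*(-2283 + 3*284) = -1346*(-2283 + 852) = -1346*(-1431) = -2*(-963063) = 1926126)
1/(b + d) = 1/(-3306 + 1926126) = 1/1922820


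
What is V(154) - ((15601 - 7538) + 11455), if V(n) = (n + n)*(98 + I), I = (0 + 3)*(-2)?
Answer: 8818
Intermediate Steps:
I = -6 (I = 3*(-2) = -6)
V(n) = 184*n (V(n) = (n + n)*(98 - 6) = (2*n)*92 = 184*n)
V(154) - ((15601 - 7538) + 11455) = 184*154 - ((15601 - 7538) + 11455) = 28336 - (8063 + 11455) = 28336 - 1*19518 = 28336 - 19518 = 8818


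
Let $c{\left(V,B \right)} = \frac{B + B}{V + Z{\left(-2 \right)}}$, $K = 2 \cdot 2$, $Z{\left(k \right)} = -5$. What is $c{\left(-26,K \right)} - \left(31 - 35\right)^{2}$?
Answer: $- \frac{504}{31} \approx -16.258$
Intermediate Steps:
$K = 4$
$c{\left(V,B \right)} = \frac{2 B}{-5 + V}$ ($c{\left(V,B \right)} = \frac{B + B}{V - 5} = \frac{2 B}{-5 + V}$)
$c{\left(-26,K \right)} - \left(31 - 35\right)^{2} = 2 \cdot 4 \frac{1}{-5 - 26} - \left(31 - 35\right)^{2} = 2 \cdot 4 \frac{1}{-31} - \left(-4\right)^{2} = 2 \cdot 4 \left(- \frac{1}{31}\right) - 16 = - \frac{8}{31} - 16 = - \frac{504}{31}$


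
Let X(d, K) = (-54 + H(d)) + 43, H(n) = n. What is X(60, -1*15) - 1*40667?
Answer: -40618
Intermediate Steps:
X(d, K) = -11 + d (X(d, K) = (-54 + d) + 43 = -11 + d)
X(60, -1*15) - 1*40667 = (-11 + 60) - 1*40667 = 49 - 40667 = -40618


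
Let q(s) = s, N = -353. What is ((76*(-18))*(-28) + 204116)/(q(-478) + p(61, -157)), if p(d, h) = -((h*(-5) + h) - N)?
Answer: -242420/1459 ≈ -166.15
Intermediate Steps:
p(d, h) = -353 + 4*h (p(d, h) = -((h*(-5) + h) - 1*(-353)) = -((-5*h + h) + 353) = -(-4*h + 353) = -(353 - 4*h) = -353 + 4*h)
((76*(-18))*(-28) + 204116)/(q(-478) + p(61, -157)) = ((76*(-18))*(-28) + 204116)/(-478 + (-353 + 4*(-157))) = (-1368*(-28) + 204116)/(-478 + (-353 - 628)) = (38304 + 204116)/(-478 - 981) = 242420/(-1459) = 242420*(-1/1459) = -242420/1459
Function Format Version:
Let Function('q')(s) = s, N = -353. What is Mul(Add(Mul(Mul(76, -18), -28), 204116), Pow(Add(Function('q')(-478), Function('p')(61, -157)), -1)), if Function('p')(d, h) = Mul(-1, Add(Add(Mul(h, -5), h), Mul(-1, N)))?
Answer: Rational(-242420, 1459) ≈ -166.15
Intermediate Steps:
Function('p')(d, h) = Add(-353, Mul(4, h)) (Function('p')(d, h) = Mul(-1, Add(Add(Mul(h, -5), h), Mul(-1, -353))) = Mul(-1, Add(Add(Mul(-5, h), h), 353)) = Mul(-1, Add(Mul(-4, h), 353)) = Mul(-1, Add(353, Mul(-4, h))) = Add(-353, Mul(4, h)))
Mul(Add(Mul(Mul(76, -18), -28), 204116), Pow(Add(Function('q')(-478), Function('p')(61, -157)), -1)) = Mul(Add(Mul(Mul(76, -18), -28), 204116), Pow(Add(-478, Add(-353, Mul(4, -157))), -1)) = Mul(Add(Mul(-1368, -28), 204116), Pow(Add(-478, Add(-353, -628)), -1)) = Mul(Add(38304, 204116), Pow(Add(-478, -981), -1)) = Mul(242420, Pow(-1459, -1)) = Mul(242420, Rational(-1, 1459)) = Rational(-242420, 1459)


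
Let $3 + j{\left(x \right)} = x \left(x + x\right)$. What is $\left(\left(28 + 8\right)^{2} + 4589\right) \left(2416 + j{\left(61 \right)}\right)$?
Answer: $57996675$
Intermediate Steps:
$j{\left(x \right)} = -3 + 2 x^{2}$ ($j{\left(x \right)} = -3 + x \left(x + x\right) = -3 + x 2 x = -3 + 2 x^{2}$)
$\left(\left(28 + 8\right)^{2} + 4589\right) \left(2416 + j{\left(61 \right)}\right) = \left(\left(28 + 8\right)^{2} + 4589\right) \left(2416 - \left(3 - 2 \cdot 61^{2}\right)\right) = \left(36^{2} + 4589\right) \left(2416 + \left(-3 + 2 \cdot 3721\right)\right) = \left(1296 + 4589\right) \left(2416 + \left(-3 + 7442\right)\right) = 5885 \left(2416 + 7439\right) = 5885 \cdot 9855 = 57996675$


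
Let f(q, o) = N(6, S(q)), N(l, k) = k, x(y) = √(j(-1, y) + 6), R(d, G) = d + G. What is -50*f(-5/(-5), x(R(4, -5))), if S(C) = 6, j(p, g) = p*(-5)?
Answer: -300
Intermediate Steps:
R(d, G) = G + d
j(p, g) = -5*p
x(y) = √11 (x(y) = √(-5*(-1) + 6) = √(5 + 6) = √11)
f(q, o) = 6
-50*f(-5/(-5), x(R(4, -5))) = -50*6 = -300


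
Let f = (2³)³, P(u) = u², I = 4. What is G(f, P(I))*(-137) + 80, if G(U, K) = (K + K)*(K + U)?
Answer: -2314672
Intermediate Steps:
f = 512 (f = 8³ = 512)
G(U, K) = 2*K*(K + U) (G(U, K) = (2*K)*(K + U) = 2*K*(K + U))
G(f, P(I))*(-137) + 80 = (2*4²*(4² + 512))*(-137) + 80 = (2*16*(16 + 512))*(-137) + 80 = (2*16*528)*(-137) + 80 = 16896*(-137) + 80 = -2314752 + 80 = -2314672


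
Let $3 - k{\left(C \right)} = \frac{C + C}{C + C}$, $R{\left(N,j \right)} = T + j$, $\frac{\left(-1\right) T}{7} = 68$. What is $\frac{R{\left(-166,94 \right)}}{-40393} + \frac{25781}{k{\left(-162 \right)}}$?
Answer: $\frac{1041372697}{80786} \approx 12891.0$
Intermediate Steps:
$T = -476$ ($T = \left(-7\right) 68 = -476$)
$R{\left(N,j \right)} = -476 + j$
$k{\left(C \right)} = 2$ ($k{\left(C \right)} = 3 - \frac{C + C}{C + C} = 3 - \frac{2 C}{2 C} = 3 - 2 C \frac{1}{2 C} = 3 - 1 = 2$)
$\frac{R{\left(-166,94 \right)}}{-40393} + \frac{25781}{k{\left(-162 \right)}} = \frac{-476 + 94}{-40393} + \frac{25781}{2} = \left(-382\right) \left(- \frac{1}{40393}\right) + 25781 \cdot \frac{1}{2} = \frac{382}{40393} + \frac{25781}{2} = \frac{1041372697}{80786}$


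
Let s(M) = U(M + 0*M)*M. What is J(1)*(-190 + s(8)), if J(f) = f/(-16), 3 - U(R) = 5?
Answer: 103/8 ≈ 12.875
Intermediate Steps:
U(R) = -2 (U(R) = 3 - 1*5 = 3 - 5 = -2)
J(f) = -f/16 (J(f) = f*(-1/16) = -f/16)
s(M) = -2*M
J(1)*(-190 + s(8)) = (-1/16*1)*(-190 - 2*8) = -(-190 - 16)/16 = -1/16*(-206) = 103/8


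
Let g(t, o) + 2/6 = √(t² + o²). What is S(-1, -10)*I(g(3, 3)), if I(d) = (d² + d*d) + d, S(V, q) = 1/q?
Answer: -323/90 + √2/10 ≈ -3.4475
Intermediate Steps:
g(t, o) = -⅓ + √(o² + t²) (g(t, o) = -⅓ + √(t² + o²) = -⅓ + √(o² + t²))
I(d) = d + 2*d² (I(d) = (d² + d²) + d = 2*d² + d = d + 2*d²)
S(-1, -10)*I(g(3, 3)) = ((-⅓ + √(3² + 3²))*(1 + 2*(-⅓ + √(3² + 3²))))/(-10) = -(-⅓ + √(9 + 9))*(1 + 2*(-⅓ + √(9 + 9)))/10 = -(-⅓ + √18)*(1 + 2*(-⅓ + √18))/10 = -(-⅓ + 3*√2)*(1 + 2*(-⅓ + 3*√2))/10 = -(-⅓ + 3*√2)*(1 + (-⅔ + 6*√2))/10 = -(-⅓ + 3*√2)*(⅓ + 6*√2)/10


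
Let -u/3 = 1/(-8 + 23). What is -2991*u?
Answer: 2991/5 ≈ 598.20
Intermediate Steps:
u = -⅕ (u = -3/(-8 + 23) = -3/15 = -3*1/15 = -⅕ ≈ -0.20000)
-2991*u = -2991*(-⅕) = 2991/5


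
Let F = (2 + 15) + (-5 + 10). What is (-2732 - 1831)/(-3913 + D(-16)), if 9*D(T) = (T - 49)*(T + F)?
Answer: 1053/913 ≈ 1.1533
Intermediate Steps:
F = 22 (F = 17 + 5 = 22)
D(T) = (-49 + T)*(22 + T)/9 (D(T) = ((T - 49)*(T + 22))/9 = ((-49 + T)*(22 + T))/9 = (-49 + T)*(22 + T)/9)
(-2732 - 1831)/(-3913 + D(-16)) = (-2732 - 1831)/(-3913 + (-1078/9 - 3*(-16) + (1/9)*(-16)**2)) = -4563/(-3913 + (-1078/9 + 48 + (1/9)*256)) = -4563/(-3913 + (-1078/9 + 48 + 256/9)) = -4563/(-3913 - 130/3) = -4563/(-11869/3) = -4563*(-3/11869) = 1053/913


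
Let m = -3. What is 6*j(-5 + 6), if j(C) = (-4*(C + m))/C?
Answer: 48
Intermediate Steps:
j(C) = (12 - 4*C)/C (j(C) = (-4*(C - 3))/C = (-4*(-3 + C))/C = (12 - 4*C)/C)
6*j(-5 + 6) = 6*(-4 + 12/(-5 + 6)) = 6*(-4 + 12/1) = 6*(-4 + 12*1) = 6*(-4 + 12) = 6*8 = 48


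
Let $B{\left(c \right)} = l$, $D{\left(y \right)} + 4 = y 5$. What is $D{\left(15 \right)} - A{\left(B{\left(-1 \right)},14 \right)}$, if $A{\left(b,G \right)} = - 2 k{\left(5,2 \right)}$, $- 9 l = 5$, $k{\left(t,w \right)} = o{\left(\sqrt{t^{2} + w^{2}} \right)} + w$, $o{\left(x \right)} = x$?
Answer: $75 + 2 \sqrt{29} \approx 85.77$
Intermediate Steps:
$k{\left(t,w \right)} = w + \sqrt{t^{2} + w^{2}}$ ($k{\left(t,w \right)} = \sqrt{t^{2} + w^{2}} + w = w + \sqrt{t^{2} + w^{2}}$)
$D{\left(y \right)} = -4 + 5 y$ ($D{\left(y \right)} = -4 + y 5 = -4 + 5 y$)
$l = - \frac{5}{9}$ ($l = \left(- \frac{1}{9}\right) 5 = - \frac{5}{9} \approx -0.55556$)
$B{\left(c \right)} = - \frac{5}{9}$
$A{\left(b,G \right)} = -4 - 2 \sqrt{29}$ ($A{\left(b,G \right)} = - 2 \left(2 + \sqrt{5^{2} + 2^{2}}\right) = - 2 \left(2 + \sqrt{25 + 4}\right) = - 2 \left(2 + \sqrt{29}\right) = -4 - 2 \sqrt{29}$)
$D{\left(15 \right)} - A{\left(B{\left(-1 \right)},14 \right)} = \left(-4 + 5 \cdot 15\right) - \left(-4 - 2 \sqrt{29}\right) = \left(-4 + 75\right) + \left(4 + 2 \sqrt{29}\right) = 71 + \left(4 + 2 \sqrt{29}\right) = 75 + 2 \sqrt{29}$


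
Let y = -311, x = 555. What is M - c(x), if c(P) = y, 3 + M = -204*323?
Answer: -65584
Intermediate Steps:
M = -65895 (M = -3 - 204*323 = -3 - 65892 = -65895)
c(P) = -311
M - c(x) = -65895 - 1*(-311) = -65895 + 311 = -65584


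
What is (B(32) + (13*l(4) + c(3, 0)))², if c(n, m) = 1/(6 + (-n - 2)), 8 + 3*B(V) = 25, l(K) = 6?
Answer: 64516/9 ≈ 7168.4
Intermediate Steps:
B(V) = 17/3 (B(V) = -8/3 + (⅓)*25 = -8/3 + 25/3 = 17/3)
c(n, m) = 1/(4 - n) (c(n, m) = 1/(6 + (-2 - n)) = 1/(4 - n))
(B(32) + (13*l(4) + c(3, 0)))² = (17/3 + (13*6 - 1/(-4 + 3)))² = (17/3 + (78 - 1/(-1)))² = (17/3 + (78 - 1*(-1)))² = (17/3 + (78 + 1))² = (17/3 + 79)² = (254/3)² = 64516/9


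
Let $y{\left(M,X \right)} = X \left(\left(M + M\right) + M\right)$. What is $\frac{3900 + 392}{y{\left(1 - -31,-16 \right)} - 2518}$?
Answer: $- \frac{2146}{2027} \approx -1.0587$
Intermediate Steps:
$y{\left(M,X \right)} = 3 M X$ ($y{\left(M,X \right)} = X \left(2 M + M\right) = X 3 M = 3 M X$)
$\frac{3900 + 392}{y{\left(1 - -31,-16 \right)} - 2518} = \frac{3900 + 392}{3 \left(1 - -31\right) \left(-16\right) - 2518} = \frac{4292}{3 \left(1 + 31\right) \left(-16\right) - 2518} = \frac{4292}{3 \cdot 32 \left(-16\right) - 2518} = \frac{4292}{-1536 - 2518} = \frac{4292}{-4054} = 4292 \left(- \frac{1}{4054}\right) = - \frac{2146}{2027}$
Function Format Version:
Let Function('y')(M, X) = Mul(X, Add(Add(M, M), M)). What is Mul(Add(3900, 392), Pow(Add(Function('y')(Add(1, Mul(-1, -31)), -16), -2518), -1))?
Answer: Rational(-2146, 2027) ≈ -1.0587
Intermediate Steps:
Function('y')(M, X) = Mul(3, M, X) (Function('y')(M, X) = Mul(X, Add(Mul(2, M), M)) = Mul(X, Mul(3, M)) = Mul(3, M, X))
Mul(Add(3900, 392), Pow(Add(Function('y')(Add(1, Mul(-1, -31)), -16), -2518), -1)) = Mul(Add(3900, 392), Pow(Add(Mul(3, Add(1, Mul(-1, -31)), -16), -2518), -1)) = Mul(4292, Pow(Add(Mul(3, Add(1, 31), -16), -2518), -1)) = Mul(4292, Pow(Add(Mul(3, 32, -16), -2518), -1)) = Mul(4292, Pow(Add(-1536, -2518), -1)) = Mul(4292, Pow(-4054, -1)) = Mul(4292, Rational(-1, 4054)) = Rational(-2146, 2027)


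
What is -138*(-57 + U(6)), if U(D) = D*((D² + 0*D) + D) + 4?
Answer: -27462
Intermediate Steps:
U(D) = 4 + D*(D + D²) (U(D) = D*((D² + 0) + D) + 4 = D*(D² + D) + 4 = D*(D + D²) + 4 = 4 + D*(D + D²))
-138*(-57 + U(6)) = -138*(-57 + (4 + 6² + 6³)) = -138*(-57 + (4 + 36 + 216)) = -138*(-57 + 256) = -138*199 = -27462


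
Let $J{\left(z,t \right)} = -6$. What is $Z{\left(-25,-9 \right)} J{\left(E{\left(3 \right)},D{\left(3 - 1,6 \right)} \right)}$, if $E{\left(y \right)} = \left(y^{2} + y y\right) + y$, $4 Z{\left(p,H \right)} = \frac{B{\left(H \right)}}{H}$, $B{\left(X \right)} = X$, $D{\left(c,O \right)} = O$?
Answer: $- \frac{3}{2} \approx -1.5$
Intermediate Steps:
$Z{\left(p,H \right)} = \frac{1}{4}$ ($Z{\left(p,H \right)} = \frac{H \frac{1}{H}}{4} = \frac{1}{4} \cdot 1 = \frac{1}{4}$)
$E{\left(y \right)} = y + 2 y^{2}$ ($E{\left(y \right)} = \left(y^{2} + y^{2}\right) + y = 2 y^{2} + y = y + 2 y^{2}$)
$Z{\left(-25,-9 \right)} J{\left(E{\left(3 \right)},D{\left(3 - 1,6 \right)} \right)} = \frac{1}{4} \left(-6\right) = - \frac{3}{2}$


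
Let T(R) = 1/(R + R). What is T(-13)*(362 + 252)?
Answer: -307/13 ≈ -23.615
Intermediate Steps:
T(R) = 1/(2*R)
T(-13)*(362 + 252) = ((1/2)/(-13))*(362 + 252) = ((1/2)*(-1/13))*614 = -1/26*614 = -307/13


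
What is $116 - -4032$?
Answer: $4148$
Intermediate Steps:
$116 - -4032 = 116 + 4032 = 4148$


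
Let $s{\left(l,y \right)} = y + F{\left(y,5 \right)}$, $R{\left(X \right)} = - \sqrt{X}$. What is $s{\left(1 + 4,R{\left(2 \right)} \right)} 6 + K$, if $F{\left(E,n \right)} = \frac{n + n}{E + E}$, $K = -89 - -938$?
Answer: $849 - 21 \sqrt{2} \approx 819.3$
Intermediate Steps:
$K = 849$ ($K = -89 + 938 = 849$)
$F{\left(E,n \right)} = \frac{n}{E}$ ($F{\left(E,n \right)} = \frac{2 n}{2 E} = 2 n \frac{1}{2 E} = \frac{n}{E}$)
$s{\left(l,y \right)} = y + \frac{5}{y}$
$s{\left(1 + 4,R{\left(2 \right)} \right)} 6 + K = \left(- \sqrt{2} + \frac{5}{\left(-1\right) \sqrt{2}}\right) 6 + 849 = \left(- \sqrt{2} + 5 \left(- \frac{\sqrt{2}}{2}\right)\right) 6 + 849 = \left(- \sqrt{2} - \frac{5 \sqrt{2}}{2}\right) 6 + 849 = - \frac{7 \sqrt{2}}{2} \cdot 6 + 849 = - 21 \sqrt{2} + 849 = 849 - 21 \sqrt{2}$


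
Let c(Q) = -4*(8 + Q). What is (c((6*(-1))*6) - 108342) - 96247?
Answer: -204477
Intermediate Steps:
c(Q) = -32 - 4*Q
(c((6*(-1))*6) - 108342) - 96247 = ((-32 - 4*6*(-1)*6) - 108342) - 96247 = ((-32 - (-24)*6) - 108342) - 96247 = ((-32 - 4*(-36)) - 108342) - 96247 = ((-32 + 144) - 108342) - 96247 = (112 - 108342) - 96247 = -108230 - 96247 = -204477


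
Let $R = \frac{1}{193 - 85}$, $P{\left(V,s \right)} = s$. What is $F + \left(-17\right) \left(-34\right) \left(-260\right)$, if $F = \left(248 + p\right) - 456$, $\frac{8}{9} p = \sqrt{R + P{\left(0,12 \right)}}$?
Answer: $-150488 + \frac{\sqrt{3891}}{16} \approx -1.5048 \cdot 10^{5}$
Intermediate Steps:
$R = \frac{1}{108} \approx 0.0092593$
$p = \frac{\sqrt{3891}}{16}$ ($p = \frac{9 \sqrt{\frac{1}{108} + 12}}{8} = \frac{9 \sqrt{\frac{1297}{108}}}{8} = \frac{9 \frac{\sqrt{3891}}{18}}{8} = \frac{\sqrt{3891}}{16} \approx 3.8986$)
$F = -208 + \frac{\sqrt{3891}}{16}$ ($F = \left(248 + \frac{\sqrt{3891}}{16}\right) - 456 = -208 + \frac{\sqrt{3891}}{16} \approx -204.1$)
$F + \left(-17\right) \left(-34\right) \left(-260\right) = \left(-208 + \frac{\sqrt{3891}}{16}\right) + \left(-17\right) \left(-34\right) \left(-260\right) = \left(-208 + \frac{\sqrt{3891}}{16}\right) + 578 \left(-260\right) = \left(-208 + \frac{\sqrt{3891}}{16}\right) - 150280 = -150488 + \frac{\sqrt{3891}}{16}$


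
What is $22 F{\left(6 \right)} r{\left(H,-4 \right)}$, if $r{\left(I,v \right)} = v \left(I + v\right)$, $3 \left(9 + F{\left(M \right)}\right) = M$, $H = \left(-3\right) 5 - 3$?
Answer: $-13552$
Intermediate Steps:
$H = -18$ ($H = -15 - 3 = -18$)
$F{\left(M \right)} = -9 + \frac{M}{3}$
$22 F{\left(6 \right)} r{\left(H,-4 \right)} = 22 \left(-9 + \frac{1}{3} \cdot 6\right) \left(- 4 \left(-18 - 4\right)\right) = 22 \left(-9 + 2\right) \left(\left(-4\right) \left(-22\right)\right) = 22 \left(-7\right) 88 = \left(-154\right) 88 = -13552$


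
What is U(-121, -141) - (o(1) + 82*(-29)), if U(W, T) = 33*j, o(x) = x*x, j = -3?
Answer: 2278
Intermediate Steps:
o(x) = x²
U(W, T) = -99 (U(W, T) = 33*(-3) = -99)
U(-121, -141) - (o(1) + 82*(-29)) = -99 - (1² + 82*(-29)) = -99 - (1 - 2378) = -99 - 1*(-2377) = -99 + 2377 = 2278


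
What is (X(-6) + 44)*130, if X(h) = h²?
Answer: 10400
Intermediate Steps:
(X(-6) + 44)*130 = ((-6)² + 44)*130 = (36 + 44)*130 = 80*130 = 10400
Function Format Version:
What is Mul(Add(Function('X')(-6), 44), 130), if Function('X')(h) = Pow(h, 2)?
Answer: 10400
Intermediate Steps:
Mul(Add(Function('X')(-6), 44), 130) = Mul(Add(Pow(-6, 2), 44), 130) = Mul(Add(36, 44), 130) = Mul(80, 130) = 10400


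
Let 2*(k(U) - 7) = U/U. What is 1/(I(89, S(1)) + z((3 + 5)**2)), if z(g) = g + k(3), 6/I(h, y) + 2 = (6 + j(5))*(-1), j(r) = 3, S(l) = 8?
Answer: 22/1561 ≈ 0.014094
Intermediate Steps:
k(U) = 15/2 (k(U) = 7 + (U/U)/2 = 7 + (1/2)*1 = 7 + 1/2 = 15/2)
I(h, y) = -6/11 (I(h, y) = 6/(-2 + (6 + 3)*(-1)) = 6/(-2 + 9*(-1)) = 6/(-2 - 9) = 6/(-11) = 6*(-1/11) = -6/11)
z(g) = 15/2 + g (z(g) = g + 15/2 = 15/2 + g)
1/(I(89, S(1)) + z((3 + 5)**2)) = 1/(-6/11 + (15/2 + (3 + 5)**2)) = 1/(-6/11 + (15/2 + 8**2)) = 1/(-6/11 + (15/2 + 64)) = 1/(-6/11 + 143/2) = 1/(1561/22) = 22/1561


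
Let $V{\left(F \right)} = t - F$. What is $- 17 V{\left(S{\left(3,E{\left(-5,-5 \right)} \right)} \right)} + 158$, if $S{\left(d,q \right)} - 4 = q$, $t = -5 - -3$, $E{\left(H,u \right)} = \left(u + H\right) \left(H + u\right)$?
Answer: $1960$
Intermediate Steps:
$E{\left(H,u \right)} = \left(H + u\right)^{2}$ ($E{\left(H,u \right)} = \left(H + u\right) \left(H + u\right) = \left(H + u\right)^{2}$)
$t = -2$ ($t = -5 + 3 = -2$)
$S{\left(d,q \right)} = 4 + q$
$V{\left(F \right)} = -2 - F$
$- 17 V{\left(S{\left(3,E{\left(-5,-5 \right)} \right)} \right)} + 158 = - 17 \left(-2 - \left(4 + \left(-5 - 5\right)^{2}\right)\right) + 158 = - 17 \left(-2 - \left(4 + \left(-10\right)^{2}\right)\right) + 158 = - 17 \left(-2 - \left(4 + 100\right)\right) + 158 = - 17 \left(-2 - 104\right) + 158 = \left(-17\right) \left(-106\right) + 158 = 1802 + 158 = 1960$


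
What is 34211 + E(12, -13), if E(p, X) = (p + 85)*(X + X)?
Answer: 31689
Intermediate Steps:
E(p, X) = 2*X*(85 + p) (E(p, X) = (85 + p)*(2*X) = 2*X*(85 + p))
34211 + E(12, -13) = 34211 + 2*(-13)*(85 + 12) = 34211 + 2*(-13)*97 = 34211 - 2522 = 31689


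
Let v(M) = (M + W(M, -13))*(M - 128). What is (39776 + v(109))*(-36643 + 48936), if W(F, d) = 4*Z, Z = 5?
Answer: 458836225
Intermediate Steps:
W(F, d) = 20 (W(F, d) = 4*5 = 20)
v(M) = (-128 + M)*(20 + M) (v(M) = (M + 20)*(M - 128) = (20 + M)*(-128 + M) = (-128 + M)*(20 + M))
(39776 + v(109))*(-36643 + 48936) = (39776 + (-2560 + 109² - 108*109))*(-36643 + 48936) = (39776 + (-2560 + 11881 - 11772))*12293 = (39776 - 2451)*12293 = 37325*12293 = 458836225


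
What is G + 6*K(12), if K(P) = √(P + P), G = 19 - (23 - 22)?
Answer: 18 + 12*√6 ≈ 47.394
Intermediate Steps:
G = 18 (G = 19 - 1*1 = 19 - 1 = 18)
K(P) = √2*√P (K(P) = √(2*P) = √2*√P)
G + 6*K(12) = 18 + 6*(√2*√12) = 18 + 6*(√2*(2*√3)) = 18 + 6*(2*√6) = 18 + 12*√6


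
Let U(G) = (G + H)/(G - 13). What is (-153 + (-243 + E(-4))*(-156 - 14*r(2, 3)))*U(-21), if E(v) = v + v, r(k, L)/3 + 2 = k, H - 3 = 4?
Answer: 273021/17 ≈ 16060.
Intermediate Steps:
H = 7 (H = 3 + 4 = 7)
r(k, L) = -6 + 3*k
E(v) = 2*v
U(G) = (7 + G)/(-13 + G) (U(G) = (G + 7)/(G - 13) = (7 + G)/(-13 + G))
(-153 + (-243 + E(-4))*(-156 - 14*r(2, 3)))*U(-21) = (-153 + (-243 + 2*(-4))*(-156 - 14*(-6 + 3*2)))*((7 - 21)/(-13 - 21)) = (-153 + (-243 - 8)*(-156 - 14*(-6 + 6)))*(-14/(-34)) = (-153 - 251*(-156 - 14*0))*(-1/34*(-14)) = (-153 - 251*(-156 + 0))*(7/17) = (-153 - 251*(-156))*(7/17) = (-153 + 39156)*(7/17) = 39003*(7/17) = 273021/17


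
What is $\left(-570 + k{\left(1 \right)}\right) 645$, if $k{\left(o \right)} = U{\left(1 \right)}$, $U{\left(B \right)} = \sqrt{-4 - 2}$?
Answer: $-367650 + 645 i \sqrt{6} \approx -3.6765 \cdot 10^{5} + 1579.9 i$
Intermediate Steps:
$U{\left(B \right)} = i \sqrt{6}$ ($U{\left(B \right)} = \sqrt{-6} = i \sqrt{6}$)
$k{\left(o \right)} = i \sqrt{6}$
$\left(-570 + k{\left(1 \right)}\right) 645 = \left(-570 + i \sqrt{6}\right) 645 = -367650 + 645 i \sqrt{6}$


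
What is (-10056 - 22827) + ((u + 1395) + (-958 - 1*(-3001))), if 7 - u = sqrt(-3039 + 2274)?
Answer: -29438 - 3*I*sqrt(85) ≈ -29438.0 - 27.659*I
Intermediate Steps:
u = 7 - 3*I*sqrt(85) (u = 7 - sqrt(-3039 + 2274) = 7 - sqrt(-765) = 7 - 3*I*sqrt(85) ≈ 7.0 - 27.659*I)
(-10056 - 22827) + ((u + 1395) + (-958 - 1*(-3001))) = (-10056 - 22827) + (((7 - 3*I*sqrt(85)) + 1395) + (-958 - 1*(-3001))) = -32883 + ((1402 - 3*I*sqrt(85)) + (-958 + 3001)) = -32883 + ((1402 - 3*I*sqrt(85)) + 2043) = -32883 + (3445 - 3*I*sqrt(85)) = -29438 - 3*I*sqrt(85)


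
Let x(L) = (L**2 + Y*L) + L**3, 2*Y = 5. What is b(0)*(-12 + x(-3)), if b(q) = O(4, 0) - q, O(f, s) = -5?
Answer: 375/2 ≈ 187.50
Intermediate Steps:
Y = 5/2 (Y = (1/2)*5 = 5/2 ≈ 2.5000)
x(L) = L**2 + L**3 + 5*L/2 (x(L) = (L**2 + 5*L/2) + L**3 = L**2 + L**3 + 5*L/2)
b(q) = -5 - q
b(0)*(-12 + x(-3)) = (-5 - 1*0)*(-12 - 3*(5/2 - 3 + (-3)**2)) = (-5 + 0)*(-12 - 3*(5/2 - 3 + 9)) = -5*(-12 - 3*17/2) = -5*(-12 - 51/2) = -5*(-75/2) = 375/2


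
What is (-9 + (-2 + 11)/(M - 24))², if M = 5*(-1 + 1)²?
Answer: 5625/64 ≈ 87.891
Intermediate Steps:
M = 0 (M = 5*0² = 5*0 = 0)
(-9 + (-2 + 11)/(M - 24))² = (-9 + (-2 + 11)/(0 - 24))² = (-9 + 9/(-24))² = (-9 + 9*(-1/24))² = (-9 - 3/8)² = (-75/8)² = 5625/64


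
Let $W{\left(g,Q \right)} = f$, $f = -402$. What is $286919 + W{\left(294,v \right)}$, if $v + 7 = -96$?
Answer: $286517$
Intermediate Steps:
$v = -103$ ($v = -7 - 96 = -103$)
$W{\left(g,Q \right)} = -402$
$286919 + W{\left(294,v \right)} = 286919 - 402 = 286517$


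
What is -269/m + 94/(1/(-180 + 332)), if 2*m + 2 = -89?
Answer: 1300746/91 ≈ 14294.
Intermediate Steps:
m = -91/2 (m = -1 + (½)*(-89) = -1 - 89/2 = -91/2 ≈ -45.500)
-269/m + 94/(1/(-180 + 332)) = -269/(-91/2) + 94/(1/(-180 + 332)) = -269*(-2/91) + 94/(1/152) = 538/91 + 94/(1/152) = 538/91 + 94*152 = 538/91 + 14288 = 1300746/91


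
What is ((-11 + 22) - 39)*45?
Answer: -1260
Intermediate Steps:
((-11 + 22) - 39)*45 = (11 - 39)*45 = -28*45 = -1260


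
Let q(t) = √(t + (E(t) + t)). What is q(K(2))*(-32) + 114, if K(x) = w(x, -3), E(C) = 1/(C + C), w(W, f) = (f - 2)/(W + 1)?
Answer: 114 - 16*I*√3270/15 ≈ 114.0 - 60.996*I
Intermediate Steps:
w(W, f) = (-2 + f)/(1 + W)
E(C) = 1/(2*C)
K(x) = -5/(1 + x) (K(x) = (-2 - 3)/(1 + x) = -5/(1 + x))
q(t) = √(1/(2*t) + 2*t) (q(t) = √(t + (1/(2*t) + t)) = √(t + (t + 1/(2*t))) = √(1/(2*t) + 2*t))
q(K(2))*(-32) + 114 = (√(2/((-5/(1 + 2))) + 8*(-5/(1 + 2)))/2)*(-32) + 114 = (√(2/((-5/3)) + 8*(-5/3))/2)*(-32) + 114 = (√(2/((-5*⅓)) + 8*(-5*⅓))/2)*(-32) + 114 = (√(2/(-5/3) + 8*(-5/3))/2)*(-32) + 114 = (√(2*(-⅗) - 40/3)/2)*(-32) + 114 = (√(-6/5 - 40/3)/2)*(-32) + 114 = (√(-218/15)/2)*(-32) + 114 = ((I*√3270/15)/2)*(-32) + 114 = (I*√3270/30)*(-32) + 114 = -16*I*√3270/15 + 114 = 114 - 16*I*√3270/15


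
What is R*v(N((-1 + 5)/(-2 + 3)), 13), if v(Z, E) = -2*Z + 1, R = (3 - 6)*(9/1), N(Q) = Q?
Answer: 189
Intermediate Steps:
R = -27 ≈ -27.000
v(Z, E) = 1 - 2*Z
R*v(N((-1 + 5)/(-2 + 3)), 13) = -27*(1 - 2*(-1 + 5)/(-2 + 3)) = -27*(1 - 8/1) = -27*(1 - 8) = -27*(-7) = 189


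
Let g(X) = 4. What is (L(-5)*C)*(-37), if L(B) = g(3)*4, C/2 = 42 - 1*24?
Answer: -21312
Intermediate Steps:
C = 36 (C = 2*(42 - 1*24) = 2*(42 - 24) = 2*18 = 36)
L(B) = 16 (L(B) = 4*4 = 16)
(L(-5)*C)*(-37) = (16*36)*(-37) = 576*(-37) = -21312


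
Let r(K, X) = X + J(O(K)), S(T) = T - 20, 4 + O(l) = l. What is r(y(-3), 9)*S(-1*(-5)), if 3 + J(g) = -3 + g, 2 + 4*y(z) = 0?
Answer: 45/2 ≈ 22.500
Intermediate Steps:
O(l) = -4 + l
y(z) = -½ (y(z) = -½ + (¼)*0 = -½ + 0 = -½)
J(g) = -6 + g (J(g) = -3 + (-3 + g) = -6 + g)
S(T) = -20 + T
r(K, X) = -10 + K + X (r(K, X) = X + (-6 + (-4 + K)) = X + (-10 + K) = -10 + K + X)
r(y(-3), 9)*S(-1*(-5)) = (-10 - ½ + 9)*(-20 - 1*(-5)) = -3*(-20 + 5)/2 = -3/2*(-15) = 45/2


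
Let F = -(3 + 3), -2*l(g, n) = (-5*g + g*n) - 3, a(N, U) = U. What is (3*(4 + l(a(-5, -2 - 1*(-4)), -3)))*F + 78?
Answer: -165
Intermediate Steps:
l(g, n) = 3/2 + 5*g/2 - g*n/2 (l(g, n) = -((-5*g + g*n) - 3)/2 = -(-3 - 5*g + g*n)/2 = 3/2 + 5*g/2 - g*n/2)
F = -6 (F = -1*6 = -6)
(3*(4 + l(a(-5, -2 - 1*(-4)), -3)))*F + 78 = (3*(4 + (3/2 + 5*(-2 - 1*(-4))/2 - ½*(-2 - 1*(-4))*(-3))))*(-6) + 78 = (3*(4 + (3/2 + 5*(-2 + 4)/2 - ½*(-2 + 4)*(-3))))*(-6) + 78 = (3*(4 + (3/2 + (5/2)*2 - ½*2*(-3))))*(-6) + 78 = (3*(4 + (3/2 + 5 + 3)))*(-6) + 78 = (3*(4 + 19/2))*(-6) + 78 = (3*(27/2))*(-6) + 78 = (81/2)*(-6) + 78 = -243 + 78 = -165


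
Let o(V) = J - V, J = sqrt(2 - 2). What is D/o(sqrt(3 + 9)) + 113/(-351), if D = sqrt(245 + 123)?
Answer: -113/351 - 2*sqrt(69)/3 ≈ -5.8597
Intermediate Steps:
J = 0 (J = sqrt(0) = 0)
D = 4*sqrt(23) (D = sqrt(368) = 4*sqrt(23) ≈ 19.183)
o(V) = -V (o(V) = 0 - V = -V)
D/o(sqrt(3 + 9)) + 113/(-351) = (4*sqrt(23))/((-sqrt(3 + 9))) + 113/(-351) = (4*sqrt(23))/((-sqrt(12))) + 113*(-1/351) = (4*sqrt(23))/((-2*sqrt(3))) - 113/351 = (4*sqrt(23))*(-sqrt(3)/6) - 113/351 = -2*sqrt(69)/3 - 113/351 = -113/351 - 2*sqrt(69)/3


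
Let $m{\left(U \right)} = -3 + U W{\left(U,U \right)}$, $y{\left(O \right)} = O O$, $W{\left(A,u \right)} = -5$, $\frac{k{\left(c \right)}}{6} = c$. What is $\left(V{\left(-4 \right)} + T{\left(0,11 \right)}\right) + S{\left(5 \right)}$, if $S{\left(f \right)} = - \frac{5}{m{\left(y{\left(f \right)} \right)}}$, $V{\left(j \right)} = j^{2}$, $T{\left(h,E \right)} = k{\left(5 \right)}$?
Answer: $\frac{5893}{128} \approx 46.039$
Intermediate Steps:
$k{\left(c \right)} = 6 c$
$T{\left(h,E \right)} = 30$ ($T{\left(h,E \right)} = 6 \cdot 5 = 30$)
$y{\left(O \right)} = O^{2}$
$m{\left(U \right)} = -3 - 5 U$ ($m{\left(U \right)} = -3 + U \left(-5\right) = -3 - 5 U$)
$S{\left(f \right)} = - \frac{5}{-3 - 5 f^{2}}$
$\left(V{\left(-4 \right)} + T{\left(0,11 \right)}\right) + S{\left(5 \right)} = \left(\left(-4\right)^{2} + 30\right) + \frac{5}{3 + 5 \cdot 5^{2}} = \left(16 + 30\right) + \frac{5}{3 + 5 \cdot 25} = 46 + \frac{5}{3 + 125} = 46 + \frac{5}{128} = \frac{5893}{128}$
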